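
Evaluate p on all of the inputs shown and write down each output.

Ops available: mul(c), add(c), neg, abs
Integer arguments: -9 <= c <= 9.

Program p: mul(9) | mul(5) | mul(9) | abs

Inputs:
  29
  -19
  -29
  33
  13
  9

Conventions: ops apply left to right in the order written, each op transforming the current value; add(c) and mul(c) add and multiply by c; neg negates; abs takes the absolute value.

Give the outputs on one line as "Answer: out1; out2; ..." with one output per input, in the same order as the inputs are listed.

Execution, op by op:
  29 -> 261 -> 1305 -> 11745 -> 11745
  -19 -> -171 -> -855 -> -7695 -> 7695
  -29 -> -261 -> -1305 -> -11745 -> 11745
  33 -> 297 -> 1485 -> 13365 -> 13365
  13 -> 117 -> 585 -> 5265 -> 5265
  9 -> 81 -> 405 -> 3645 -> 3645

11745; 7695; 11745; 13365; 5265; 3645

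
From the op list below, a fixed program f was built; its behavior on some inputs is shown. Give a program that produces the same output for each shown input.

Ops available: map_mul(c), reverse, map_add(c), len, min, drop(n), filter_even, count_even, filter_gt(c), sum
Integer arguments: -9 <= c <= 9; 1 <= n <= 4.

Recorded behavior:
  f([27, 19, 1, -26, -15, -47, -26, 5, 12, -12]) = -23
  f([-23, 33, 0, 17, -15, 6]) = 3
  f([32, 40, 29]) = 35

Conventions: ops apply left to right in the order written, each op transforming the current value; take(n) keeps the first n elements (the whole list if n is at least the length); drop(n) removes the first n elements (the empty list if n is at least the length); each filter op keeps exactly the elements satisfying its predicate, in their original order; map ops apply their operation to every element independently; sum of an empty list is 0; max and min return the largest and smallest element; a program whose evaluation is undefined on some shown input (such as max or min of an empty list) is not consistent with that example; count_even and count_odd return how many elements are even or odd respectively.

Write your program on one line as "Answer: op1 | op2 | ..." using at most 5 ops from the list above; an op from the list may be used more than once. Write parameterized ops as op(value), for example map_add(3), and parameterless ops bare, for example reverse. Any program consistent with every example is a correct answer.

reverse | filter_even | map_add(3) | min

Check, running the answer program on each example:
  [27, 19, 1, -26, -15, -47, -26, 5, 12, -12] -> [-12, 12, 5, -26, -47, -15, -26, 1, 19, 27] -> [-12, 12, -26, -26] -> [-9, 15, -23, -23] -> -23
  [-23, 33, 0, 17, -15, 6] -> [6, -15, 17, 0, 33, -23] -> [6, 0] -> [9, 3] -> 3
  [32, 40, 29] -> [29, 40, 32] -> [40, 32] -> [43, 35] -> 35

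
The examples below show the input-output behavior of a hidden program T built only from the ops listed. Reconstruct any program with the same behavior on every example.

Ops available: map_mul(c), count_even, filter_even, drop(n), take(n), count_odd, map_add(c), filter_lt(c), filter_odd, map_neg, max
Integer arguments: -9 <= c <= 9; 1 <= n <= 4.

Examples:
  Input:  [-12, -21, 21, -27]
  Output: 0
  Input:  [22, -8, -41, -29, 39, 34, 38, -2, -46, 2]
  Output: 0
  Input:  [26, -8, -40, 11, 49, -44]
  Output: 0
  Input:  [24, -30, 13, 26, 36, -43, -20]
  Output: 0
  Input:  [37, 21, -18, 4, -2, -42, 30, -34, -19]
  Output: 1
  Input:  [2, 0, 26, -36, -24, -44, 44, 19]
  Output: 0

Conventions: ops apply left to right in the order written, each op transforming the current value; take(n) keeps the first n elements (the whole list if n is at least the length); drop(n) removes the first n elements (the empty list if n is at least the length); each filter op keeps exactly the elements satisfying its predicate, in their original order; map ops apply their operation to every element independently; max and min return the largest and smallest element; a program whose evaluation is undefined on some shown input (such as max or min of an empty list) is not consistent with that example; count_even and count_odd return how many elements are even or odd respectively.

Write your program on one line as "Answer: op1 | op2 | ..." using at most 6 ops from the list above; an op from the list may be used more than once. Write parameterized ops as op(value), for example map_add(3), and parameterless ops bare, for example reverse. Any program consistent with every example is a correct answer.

map_add(-3) | map_add(2) | map_neg | take(1) | count_even

Check, running the answer program on each example:
  [-12, -21, 21, -27] -> [-15, -24, 18, -30] -> [-13, -22, 20, -28] -> [13, 22, -20, 28] -> [13] -> 0
  [22, -8, -41, -29, 39, 34, 38, -2, -46, 2] -> [19, -11, -44, -32, 36, 31, 35, -5, -49, -1] -> [21, -9, -42, -30, 38, 33, 37, -3, -47, 1] -> [-21, 9, 42, 30, -38, -33, -37, 3, 47, -1] -> [-21] -> 0
  [26, -8, -40, 11, 49, -44] -> [23, -11, -43, 8, 46, -47] -> [25, -9, -41, 10, 48, -45] -> [-25, 9, 41, -10, -48, 45] -> [-25] -> 0
  [24, -30, 13, 26, 36, -43, -20] -> [21, -33, 10, 23, 33, -46, -23] -> [23, -31, 12, 25, 35, -44, -21] -> [-23, 31, -12, -25, -35, 44, 21] -> [-23] -> 0
  [37, 21, -18, 4, -2, -42, 30, -34, -19] -> [34, 18, -21, 1, -5, -45, 27, -37, -22] -> [36, 20, -19, 3, -3, -43, 29, -35, -20] -> [-36, -20, 19, -3, 3, 43, -29, 35, 20] -> [-36] -> 1
  [2, 0, 26, -36, -24, -44, 44, 19] -> [-1, -3, 23, -39, -27, -47, 41, 16] -> [1, -1, 25, -37, -25, -45, 43, 18] -> [-1, 1, -25, 37, 25, 45, -43, -18] -> [-1] -> 0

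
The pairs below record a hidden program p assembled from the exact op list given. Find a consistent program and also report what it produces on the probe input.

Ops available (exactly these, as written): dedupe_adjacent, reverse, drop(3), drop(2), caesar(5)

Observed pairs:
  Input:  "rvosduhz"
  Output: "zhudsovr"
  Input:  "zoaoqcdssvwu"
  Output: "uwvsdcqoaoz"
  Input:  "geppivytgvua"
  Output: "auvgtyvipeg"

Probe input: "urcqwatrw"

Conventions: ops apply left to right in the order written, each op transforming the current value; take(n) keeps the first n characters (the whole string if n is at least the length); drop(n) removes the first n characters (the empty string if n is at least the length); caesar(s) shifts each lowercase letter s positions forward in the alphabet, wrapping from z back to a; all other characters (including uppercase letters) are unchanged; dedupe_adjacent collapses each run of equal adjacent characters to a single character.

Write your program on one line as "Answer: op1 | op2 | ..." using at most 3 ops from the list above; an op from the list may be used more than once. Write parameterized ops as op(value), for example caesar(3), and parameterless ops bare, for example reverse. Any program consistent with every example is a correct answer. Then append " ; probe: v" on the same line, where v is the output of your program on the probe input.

dedupe_adjacent | reverse ; probe: "wrtawqcru"

Check, running the answer program on each example:
  "rvosduhz" -> "rvosduhz" -> "zhudsovr"
  "zoaoqcdssvwu" -> "zoaoqcdsvwu" -> "uwvsdcqoaoz"
  "geppivytgvua" -> "gepivytgvua" -> "auvgtyvipeg"
  probe: "urcqwatrw" -> "urcqwatrw" -> "wrtawqcru"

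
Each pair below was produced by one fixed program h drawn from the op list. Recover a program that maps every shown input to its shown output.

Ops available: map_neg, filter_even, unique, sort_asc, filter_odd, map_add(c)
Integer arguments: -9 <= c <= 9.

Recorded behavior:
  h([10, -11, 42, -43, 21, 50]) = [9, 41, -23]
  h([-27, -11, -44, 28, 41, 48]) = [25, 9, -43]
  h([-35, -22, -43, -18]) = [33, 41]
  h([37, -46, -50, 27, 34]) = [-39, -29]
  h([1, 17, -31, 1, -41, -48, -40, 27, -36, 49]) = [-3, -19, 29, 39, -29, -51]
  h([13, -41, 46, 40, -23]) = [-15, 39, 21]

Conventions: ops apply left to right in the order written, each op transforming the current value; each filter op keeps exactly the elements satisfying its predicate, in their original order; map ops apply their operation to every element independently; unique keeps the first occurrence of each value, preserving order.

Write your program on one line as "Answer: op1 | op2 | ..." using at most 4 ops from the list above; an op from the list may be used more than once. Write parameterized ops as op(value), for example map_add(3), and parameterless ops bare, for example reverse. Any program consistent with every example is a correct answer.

map_add(2) | map_neg | unique | filter_odd

Check, running the answer program on each example:
  [10, -11, 42, -43, 21, 50] -> [12, -9, 44, -41, 23, 52] -> [-12, 9, -44, 41, -23, -52] -> [-12, 9, -44, 41, -23, -52] -> [9, 41, -23]
  [-27, -11, -44, 28, 41, 48] -> [-25, -9, -42, 30, 43, 50] -> [25, 9, 42, -30, -43, -50] -> [25, 9, 42, -30, -43, -50] -> [25, 9, -43]
  [-35, -22, -43, -18] -> [-33, -20, -41, -16] -> [33, 20, 41, 16] -> [33, 20, 41, 16] -> [33, 41]
  [37, -46, -50, 27, 34] -> [39, -44, -48, 29, 36] -> [-39, 44, 48, -29, -36] -> [-39, 44, 48, -29, -36] -> [-39, -29]
  [1, 17, -31, 1, -41, -48, -40, 27, -36, 49] -> [3, 19, -29, 3, -39, -46, -38, 29, -34, 51] -> [-3, -19, 29, -3, 39, 46, 38, -29, 34, -51] -> [-3, -19, 29, 39, 46, 38, -29, 34, -51] -> [-3, -19, 29, 39, -29, -51]
  [13, -41, 46, 40, -23] -> [15, -39, 48, 42, -21] -> [-15, 39, -48, -42, 21] -> [-15, 39, -48, -42, 21] -> [-15, 39, 21]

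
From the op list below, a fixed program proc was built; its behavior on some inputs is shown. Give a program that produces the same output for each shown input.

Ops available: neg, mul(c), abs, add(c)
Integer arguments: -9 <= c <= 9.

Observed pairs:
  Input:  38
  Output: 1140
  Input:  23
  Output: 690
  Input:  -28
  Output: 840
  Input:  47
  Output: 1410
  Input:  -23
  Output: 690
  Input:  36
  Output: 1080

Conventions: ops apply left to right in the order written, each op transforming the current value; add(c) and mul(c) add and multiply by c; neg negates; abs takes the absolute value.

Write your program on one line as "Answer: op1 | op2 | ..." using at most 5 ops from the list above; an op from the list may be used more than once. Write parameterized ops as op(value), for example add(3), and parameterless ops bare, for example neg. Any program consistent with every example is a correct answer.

abs | mul(-6) | neg | mul(5)

Check, running the answer program on each example:
  38 -> 38 -> -228 -> 228 -> 1140
  23 -> 23 -> -138 -> 138 -> 690
  -28 -> 28 -> -168 -> 168 -> 840
  47 -> 47 -> -282 -> 282 -> 1410
  -23 -> 23 -> -138 -> 138 -> 690
  36 -> 36 -> -216 -> 216 -> 1080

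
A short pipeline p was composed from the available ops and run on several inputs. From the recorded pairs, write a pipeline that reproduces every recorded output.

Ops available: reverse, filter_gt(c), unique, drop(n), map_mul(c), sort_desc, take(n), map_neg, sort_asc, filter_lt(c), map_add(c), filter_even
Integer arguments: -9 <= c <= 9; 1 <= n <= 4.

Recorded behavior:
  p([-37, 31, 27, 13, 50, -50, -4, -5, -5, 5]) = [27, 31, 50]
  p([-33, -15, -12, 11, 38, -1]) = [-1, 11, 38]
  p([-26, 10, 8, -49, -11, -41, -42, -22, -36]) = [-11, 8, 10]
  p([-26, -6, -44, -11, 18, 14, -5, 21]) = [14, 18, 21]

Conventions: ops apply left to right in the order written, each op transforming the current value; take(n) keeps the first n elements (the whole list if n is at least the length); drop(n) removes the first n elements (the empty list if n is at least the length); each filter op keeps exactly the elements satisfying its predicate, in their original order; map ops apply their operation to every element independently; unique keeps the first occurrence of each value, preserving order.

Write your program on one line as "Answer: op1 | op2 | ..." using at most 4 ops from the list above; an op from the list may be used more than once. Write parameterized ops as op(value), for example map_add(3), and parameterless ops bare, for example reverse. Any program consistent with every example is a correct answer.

reverse | sort_desc | take(3) | reverse

Check, running the answer program on each example:
  [-37, 31, 27, 13, 50, -50, -4, -5, -5, 5] -> [5, -5, -5, -4, -50, 50, 13, 27, 31, -37] -> [50, 31, 27, 13, 5, -4, -5, -5, -37, -50] -> [50, 31, 27] -> [27, 31, 50]
  [-33, -15, -12, 11, 38, -1] -> [-1, 38, 11, -12, -15, -33] -> [38, 11, -1, -12, -15, -33] -> [38, 11, -1] -> [-1, 11, 38]
  [-26, 10, 8, -49, -11, -41, -42, -22, -36] -> [-36, -22, -42, -41, -11, -49, 8, 10, -26] -> [10, 8, -11, -22, -26, -36, -41, -42, -49] -> [10, 8, -11] -> [-11, 8, 10]
  [-26, -6, -44, -11, 18, 14, -5, 21] -> [21, -5, 14, 18, -11, -44, -6, -26] -> [21, 18, 14, -5, -6, -11, -26, -44] -> [21, 18, 14] -> [14, 18, 21]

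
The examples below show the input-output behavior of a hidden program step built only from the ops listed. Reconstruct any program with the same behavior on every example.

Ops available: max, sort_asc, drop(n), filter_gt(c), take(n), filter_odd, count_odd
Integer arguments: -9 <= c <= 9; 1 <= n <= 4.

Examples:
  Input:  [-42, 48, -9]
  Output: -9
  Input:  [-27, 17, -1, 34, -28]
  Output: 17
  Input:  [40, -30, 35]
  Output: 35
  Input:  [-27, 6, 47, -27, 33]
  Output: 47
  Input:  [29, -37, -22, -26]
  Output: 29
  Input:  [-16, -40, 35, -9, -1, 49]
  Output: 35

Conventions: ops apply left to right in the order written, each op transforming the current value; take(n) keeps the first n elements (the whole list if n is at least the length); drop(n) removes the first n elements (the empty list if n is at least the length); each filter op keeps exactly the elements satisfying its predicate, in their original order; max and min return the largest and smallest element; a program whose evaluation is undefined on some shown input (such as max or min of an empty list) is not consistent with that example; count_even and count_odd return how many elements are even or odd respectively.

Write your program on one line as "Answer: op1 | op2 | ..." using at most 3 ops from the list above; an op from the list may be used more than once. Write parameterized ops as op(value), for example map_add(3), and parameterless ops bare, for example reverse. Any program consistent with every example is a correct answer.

take(3) | filter_odd | max

Check, running the answer program on each example:
  [-42, 48, -9] -> [-42, 48, -9] -> [-9] -> -9
  [-27, 17, -1, 34, -28] -> [-27, 17, -1] -> [-27, 17, -1] -> 17
  [40, -30, 35] -> [40, -30, 35] -> [35] -> 35
  [-27, 6, 47, -27, 33] -> [-27, 6, 47] -> [-27, 47] -> 47
  [29, -37, -22, -26] -> [29, -37, -22] -> [29, -37] -> 29
  [-16, -40, 35, -9, -1, 49] -> [-16, -40, 35] -> [35] -> 35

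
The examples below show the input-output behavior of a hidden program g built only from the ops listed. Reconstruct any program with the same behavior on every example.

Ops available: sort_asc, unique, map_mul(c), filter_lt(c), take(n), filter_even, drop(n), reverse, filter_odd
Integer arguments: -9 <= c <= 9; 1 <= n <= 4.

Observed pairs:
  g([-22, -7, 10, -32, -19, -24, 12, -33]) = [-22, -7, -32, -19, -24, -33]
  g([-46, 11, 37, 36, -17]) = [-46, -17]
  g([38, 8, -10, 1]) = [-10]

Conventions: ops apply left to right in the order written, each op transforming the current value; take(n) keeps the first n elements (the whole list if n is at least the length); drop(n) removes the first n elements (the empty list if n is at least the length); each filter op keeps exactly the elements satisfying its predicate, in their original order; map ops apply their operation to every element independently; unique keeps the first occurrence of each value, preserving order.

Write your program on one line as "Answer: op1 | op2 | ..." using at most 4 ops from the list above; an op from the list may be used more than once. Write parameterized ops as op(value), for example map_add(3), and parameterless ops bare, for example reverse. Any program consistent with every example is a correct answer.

reverse | filter_lt(-1) | reverse

Check, running the answer program on each example:
  [-22, -7, 10, -32, -19, -24, 12, -33] -> [-33, 12, -24, -19, -32, 10, -7, -22] -> [-33, -24, -19, -32, -7, -22] -> [-22, -7, -32, -19, -24, -33]
  [-46, 11, 37, 36, -17] -> [-17, 36, 37, 11, -46] -> [-17, -46] -> [-46, -17]
  [38, 8, -10, 1] -> [1, -10, 8, 38] -> [-10] -> [-10]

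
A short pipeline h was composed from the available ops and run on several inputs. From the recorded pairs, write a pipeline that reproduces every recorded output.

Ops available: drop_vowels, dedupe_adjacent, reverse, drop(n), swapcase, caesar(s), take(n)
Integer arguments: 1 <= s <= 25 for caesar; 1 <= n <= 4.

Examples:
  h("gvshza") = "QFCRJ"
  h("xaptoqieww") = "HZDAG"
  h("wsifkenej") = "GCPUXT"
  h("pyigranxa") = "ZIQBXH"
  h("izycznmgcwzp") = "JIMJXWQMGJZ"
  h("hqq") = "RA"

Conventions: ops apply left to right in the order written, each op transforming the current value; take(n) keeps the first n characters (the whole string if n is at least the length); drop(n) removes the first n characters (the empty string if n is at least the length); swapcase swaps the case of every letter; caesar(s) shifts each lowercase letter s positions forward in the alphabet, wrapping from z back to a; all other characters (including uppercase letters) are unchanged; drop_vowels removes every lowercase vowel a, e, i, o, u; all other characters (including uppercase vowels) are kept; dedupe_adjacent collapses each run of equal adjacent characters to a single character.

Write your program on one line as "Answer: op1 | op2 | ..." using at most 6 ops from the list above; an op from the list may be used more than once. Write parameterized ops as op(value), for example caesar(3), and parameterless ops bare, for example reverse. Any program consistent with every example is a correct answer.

dedupe_adjacent | drop_vowels | caesar(13) | caesar(23) | swapcase

Check, running the answer program on each example:
  "gvshza" -> "gvshza" -> "gvshz" -> "tifum" -> "qfcrj" -> "QFCRJ"
  "xaptoqieww" -> "xaptoqiew" -> "xptqw" -> "kcgdj" -> "hzdag" -> "HZDAG"
  "wsifkenej" -> "wsifkenej" -> "wsfknj" -> "jfsxaw" -> "gcpuxt" -> "GCPUXT"
  "pyigranxa" -> "pyigranxa" -> "pygrnx" -> "clteak" -> "ziqbxh" -> "ZIQBXH"
  "izycznmgcwzp" -> "izycznmgcwzp" -> "zycznmgcwzp" -> "mlpmaztpjmc" -> "jimjxwqmgjz" -> "JIMJXWQMGJZ"
  "hqq" -> "hq" -> "hq" -> "ud" -> "ra" -> "RA"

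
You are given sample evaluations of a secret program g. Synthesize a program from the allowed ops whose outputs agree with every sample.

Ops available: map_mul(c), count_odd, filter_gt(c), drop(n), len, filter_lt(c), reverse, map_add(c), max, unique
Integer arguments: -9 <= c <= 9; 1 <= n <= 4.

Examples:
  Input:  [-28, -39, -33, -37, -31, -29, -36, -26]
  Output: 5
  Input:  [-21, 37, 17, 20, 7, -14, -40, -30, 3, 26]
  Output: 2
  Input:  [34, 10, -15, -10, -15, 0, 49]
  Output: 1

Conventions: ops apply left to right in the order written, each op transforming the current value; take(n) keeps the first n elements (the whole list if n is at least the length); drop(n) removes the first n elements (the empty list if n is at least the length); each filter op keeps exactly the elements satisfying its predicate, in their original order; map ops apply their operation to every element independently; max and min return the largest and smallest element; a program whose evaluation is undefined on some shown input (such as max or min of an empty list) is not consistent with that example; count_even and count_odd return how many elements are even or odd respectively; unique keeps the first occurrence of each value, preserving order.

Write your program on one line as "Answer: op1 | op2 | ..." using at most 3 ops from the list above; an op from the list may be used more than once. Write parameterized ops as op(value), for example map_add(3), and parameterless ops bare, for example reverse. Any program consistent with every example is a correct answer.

filter_lt(7) | unique | count_odd

Check, running the answer program on each example:
  [-28, -39, -33, -37, -31, -29, -36, -26] -> [-28, -39, -33, -37, -31, -29, -36, -26] -> [-28, -39, -33, -37, -31, -29, -36, -26] -> 5
  [-21, 37, 17, 20, 7, -14, -40, -30, 3, 26] -> [-21, -14, -40, -30, 3] -> [-21, -14, -40, -30, 3] -> 2
  [34, 10, -15, -10, -15, 0, 49] -> [-15, -10, -15, 0] -> [-15, -10, 0] -> 1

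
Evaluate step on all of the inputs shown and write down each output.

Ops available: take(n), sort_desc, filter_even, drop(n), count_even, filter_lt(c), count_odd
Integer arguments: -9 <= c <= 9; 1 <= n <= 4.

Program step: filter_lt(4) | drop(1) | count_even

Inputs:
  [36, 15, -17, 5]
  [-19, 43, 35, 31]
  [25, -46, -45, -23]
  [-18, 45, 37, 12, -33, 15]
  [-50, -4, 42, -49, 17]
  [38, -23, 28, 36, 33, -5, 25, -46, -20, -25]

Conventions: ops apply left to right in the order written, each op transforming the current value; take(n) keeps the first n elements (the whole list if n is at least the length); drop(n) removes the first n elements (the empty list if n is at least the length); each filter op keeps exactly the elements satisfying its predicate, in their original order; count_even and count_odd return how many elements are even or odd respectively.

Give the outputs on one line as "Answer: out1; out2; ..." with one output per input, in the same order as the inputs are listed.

0; 0; 0; 0; 1; 2

Execution, op by op:
  [36, 15, -17, 5] -> [-17] -> [] -> 0
  [-19, 43, 35, 31] -> [-19] -> [] -> 0
  [25, -46, -45, -23] -> [-46, -45, -23] -> [-45, -23] -> 0
  [-18, 45, 37, 12, -33, 15] -> [-18, -33] -> [-33] -> 0
  [-50, -4, 42, -49, 17] -> [-50, -4, -49] -> [-4, -49] -> 1
  [38, -23, 28, 36, 33, -5, 25, -46, -20, -25] -> [-23, -5, -46, -20, -25] -> [-5, -46, -20, -25] -> 2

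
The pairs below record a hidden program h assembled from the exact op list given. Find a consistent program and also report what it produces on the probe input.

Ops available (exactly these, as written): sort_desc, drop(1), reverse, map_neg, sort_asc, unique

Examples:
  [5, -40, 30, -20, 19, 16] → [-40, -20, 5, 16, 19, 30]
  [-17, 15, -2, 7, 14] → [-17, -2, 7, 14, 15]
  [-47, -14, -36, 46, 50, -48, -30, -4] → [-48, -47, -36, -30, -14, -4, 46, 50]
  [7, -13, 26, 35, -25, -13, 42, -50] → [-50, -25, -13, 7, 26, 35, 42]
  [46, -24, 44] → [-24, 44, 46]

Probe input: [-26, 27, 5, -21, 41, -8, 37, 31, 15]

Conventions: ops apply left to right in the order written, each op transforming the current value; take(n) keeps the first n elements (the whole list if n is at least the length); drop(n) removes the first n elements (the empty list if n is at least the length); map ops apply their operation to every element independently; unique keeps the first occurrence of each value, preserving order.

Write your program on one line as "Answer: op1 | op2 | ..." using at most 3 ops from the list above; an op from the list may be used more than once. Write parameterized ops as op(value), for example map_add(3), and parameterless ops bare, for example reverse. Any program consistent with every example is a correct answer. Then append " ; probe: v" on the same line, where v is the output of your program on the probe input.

unique | sort_asc ; probe: [-26, -21, -8, 5, 15, 27, 31, 37, 41]

Check, running the answer program on each example:
  [5, -40, 30, -20, 19, 16] -> [5, -40, 30, -20, 19, 16] -> [-40, -20, 5, 16, 19, 30]
  [-17, 15, -2, 7, 14] -> [-17, 15, -2, 7, 14] -> [-17, -2, 7, 14, 15]
  [-47, -14, -36, 46, 50, -48, -30, -4] -> [-47, -14, -36, 46, 50, -48, -30, -4] -> [-48, -47, -36, -30, -14, -4, 46, 50]
  [7, -13, 26, 35, -25, -13, 42, -50] -> [7, -13, 26, 35, -25, 42, -50] -> [-50, -25, -13, 7, 26, 35, 42]
  [46, -24, 44] -> [46, -24, 44] -> [-24, 44, 46]
  probe: [-26, 27, 5, -21, 41, -8, 37, 31, 15] -> [-26, 27, 5, -21, 41, -8, 37, 31, 15] -> [-26, -21, -8, 5, 15, 27, 31, 37, 41]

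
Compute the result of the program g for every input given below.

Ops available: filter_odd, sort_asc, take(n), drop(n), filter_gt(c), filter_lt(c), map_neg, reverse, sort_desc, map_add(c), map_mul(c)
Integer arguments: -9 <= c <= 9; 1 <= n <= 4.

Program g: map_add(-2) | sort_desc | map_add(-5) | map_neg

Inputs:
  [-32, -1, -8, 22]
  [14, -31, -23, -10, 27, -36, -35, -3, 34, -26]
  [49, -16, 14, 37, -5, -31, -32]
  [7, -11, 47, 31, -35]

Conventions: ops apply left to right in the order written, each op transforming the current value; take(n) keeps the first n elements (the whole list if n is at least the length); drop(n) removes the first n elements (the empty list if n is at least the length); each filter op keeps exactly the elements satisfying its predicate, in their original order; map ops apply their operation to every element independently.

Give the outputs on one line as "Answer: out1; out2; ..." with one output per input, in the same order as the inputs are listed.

Execution, op by op:
  [-32, -1, -8, 22] -> [-34, -3, -10, 20] -> [20, -3, -10, -34] -> [15, -8, -15, -39] -> [-15, 8, 15, 39]
  [14, -31, -23, -10, 27, -36, -35, -3, 34, -26] -> [12, -33, -25, -12, 25, -38, -37, -5, 32, -28] -> [32, 25, 12, -5, -12, -25, -28, -33, -37, -38] -> [27, 20, 7, -10, -17, -30, -33, -38, -42, -43] -> [-27, -20, -7, 10, 17, 30, 33, 38, 42, 43]
  [49, -16, 14, 37, -5, -31, -32] -> [47, -18, 12, 35, -7, -33, -34] -> [47, 35, 12, -7, -18, -33, -34] -> [42, 30, 7, -12, -23, -38, -39] -> [-42, -30, -7, 12, 23, 38, 39]
  [7, -11, 47, 31, -35] -> [5, -13, 45, 29, -37] -> [45, 29, 5, -13, -37] -> [40, 24, 0, -18, -42] -> [-40, -24, 0, 18, 42]

[-15, 8, 15, 39]; [-27, -20, -7, 10, 17, 30, 33, 38, 42, 43]; [-42, -30, -7, 12, 23, 38, 39]; [-40, -24, 0, 18, 42]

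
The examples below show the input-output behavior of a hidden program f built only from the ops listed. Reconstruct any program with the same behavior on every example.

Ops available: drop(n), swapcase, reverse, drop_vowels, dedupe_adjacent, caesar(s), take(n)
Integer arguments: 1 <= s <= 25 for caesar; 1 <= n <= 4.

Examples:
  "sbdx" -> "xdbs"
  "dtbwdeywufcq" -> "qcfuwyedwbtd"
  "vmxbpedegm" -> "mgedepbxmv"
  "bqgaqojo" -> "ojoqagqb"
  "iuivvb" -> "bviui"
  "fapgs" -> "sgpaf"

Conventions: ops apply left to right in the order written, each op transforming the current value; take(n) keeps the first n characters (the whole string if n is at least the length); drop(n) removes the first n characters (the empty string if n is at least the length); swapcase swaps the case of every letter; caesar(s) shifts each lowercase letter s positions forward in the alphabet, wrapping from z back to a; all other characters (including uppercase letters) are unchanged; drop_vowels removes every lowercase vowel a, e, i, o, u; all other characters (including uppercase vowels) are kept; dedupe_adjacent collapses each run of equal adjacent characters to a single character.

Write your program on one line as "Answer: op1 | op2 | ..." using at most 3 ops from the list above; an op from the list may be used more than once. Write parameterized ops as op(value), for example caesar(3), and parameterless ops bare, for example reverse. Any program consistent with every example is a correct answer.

reverse | dedupe_adjacent

Check, running the answer program on each example:
  "sbdx" -> "xdbs" -> "xdbs"
  "dtbwdeywufcq" -> "qcfuwyedwbtd" -> "qcfuwyedwbtd"
  "vmxbpedegm" -> "mgedepbxmv" -> "mgedepbxmv"
  "bqgaqojo" -> "ojoqagqb" -> "ojoqagqb"
  "iuivvb" -> "bvviui" -> "bviui"
  "fapgs" -> "sgpaf" -> "sgpaf"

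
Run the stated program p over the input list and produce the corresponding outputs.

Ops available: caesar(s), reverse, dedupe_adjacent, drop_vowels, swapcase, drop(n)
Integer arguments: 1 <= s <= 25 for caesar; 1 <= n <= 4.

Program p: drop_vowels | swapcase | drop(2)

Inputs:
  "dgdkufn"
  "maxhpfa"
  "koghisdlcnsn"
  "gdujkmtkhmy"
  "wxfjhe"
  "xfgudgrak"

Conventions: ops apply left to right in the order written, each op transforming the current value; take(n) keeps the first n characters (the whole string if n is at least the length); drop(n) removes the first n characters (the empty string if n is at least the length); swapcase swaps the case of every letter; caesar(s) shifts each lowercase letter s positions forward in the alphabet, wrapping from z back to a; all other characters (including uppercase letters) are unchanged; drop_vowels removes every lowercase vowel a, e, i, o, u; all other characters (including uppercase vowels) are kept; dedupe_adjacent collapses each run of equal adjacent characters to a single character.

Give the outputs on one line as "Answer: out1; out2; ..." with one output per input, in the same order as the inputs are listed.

Execution, op by op:
  "dgdkufn" -> "dgdkfn" -> "DGDKFN" -> "DKFN"
  "maxhpfa" -> "mxhpf" -> "MXHPF" -> "HPF"
  "koghisdlcnsn" -> "kghsdlcnsn" -> "KGHSDLCNSN" -> "HSDLCNSN"
  "gdujkmtkhmy" -> "gdjkmtkhmy" -> "GDJKMTKHMY" -> "JKMTKHMY"
  "wxfjhe" -> "wxfjh" -> "WXFJH" -> "FJH"
  "xfgudgrak" -> "xfgdgrk" -> "XFGDGRK" -> "GDGRK"

"DKFN"; "HPF"; "HSDLCNSN"; "JKMTKHMY"; "FJH"; "GDGRK"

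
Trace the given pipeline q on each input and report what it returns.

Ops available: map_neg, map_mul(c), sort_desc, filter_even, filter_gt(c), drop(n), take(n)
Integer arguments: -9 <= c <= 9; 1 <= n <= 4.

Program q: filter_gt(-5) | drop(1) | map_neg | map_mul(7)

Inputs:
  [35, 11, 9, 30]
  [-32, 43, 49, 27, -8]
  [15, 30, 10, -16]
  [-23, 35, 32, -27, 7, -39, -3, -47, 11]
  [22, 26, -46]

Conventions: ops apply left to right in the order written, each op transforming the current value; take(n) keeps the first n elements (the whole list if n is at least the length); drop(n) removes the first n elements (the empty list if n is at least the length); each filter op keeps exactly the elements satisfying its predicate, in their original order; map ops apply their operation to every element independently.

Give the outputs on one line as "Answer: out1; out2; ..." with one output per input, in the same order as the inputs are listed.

[-77, -63, -210]; [-343, -189]; [-210, -70]; [-224, -49, 21, -77]; [-182]

Execution, op by op:
  [35, 11, 9, 30] -> [35, 11, 9, 30] -> [11, 9, 30] -> [-11, -9, -30] -> [-77, -63, -210]
  [-32, 43, 49, 27, -8] -> [43, 49, 27] -> [49, 27] -> [-49, -27] -> [-343, -189]
  [15, 30, 10, -16] -> [15, 30, 10] -> [30, 10] -> [-30, -10] -> [-210, -70]
  [-23, 35, 32, -27, 7, -39, -3, -47, 11] -> [35, 32, 7, -3, 11] -> [32, 7, -3, 11] -> [-32, -7, 3, -11] -> [-224, -49, 21, -77]
  [22, 26, -46] -> [22, 26] -> [26] -> [-26] -> [-182]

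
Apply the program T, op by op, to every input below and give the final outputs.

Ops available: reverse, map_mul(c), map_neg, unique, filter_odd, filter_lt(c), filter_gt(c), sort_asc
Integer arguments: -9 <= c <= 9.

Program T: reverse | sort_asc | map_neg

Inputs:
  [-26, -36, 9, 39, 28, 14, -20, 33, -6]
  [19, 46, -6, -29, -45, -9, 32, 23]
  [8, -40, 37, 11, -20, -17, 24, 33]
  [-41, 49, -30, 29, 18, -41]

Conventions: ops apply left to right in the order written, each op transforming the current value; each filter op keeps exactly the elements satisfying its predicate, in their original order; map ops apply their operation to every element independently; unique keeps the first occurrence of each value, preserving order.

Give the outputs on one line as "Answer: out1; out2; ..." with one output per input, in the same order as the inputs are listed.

Execution, op by op:
  [-26, -36, 9, 39, 28, 14, -20, 33, -6] -> [-6, 33, -20, 14, 28, 39, 9, -36, -26] -> [-36, -26, -20, -6, 9, 14, 28, 33, 39] -> [36, 26, 20, 6, -9, -14, -28, -33, -39]
  [19, 46, -6, -29, -45, -9, 32, 23] -> [23, 32, -9, -45, -29, -6, 46, 19] -> [-45, -29, -9, -6, 19, 23, 32, 46] -> [45, 29, 9, 6, -19, -23, -32, -46]
  [8, -40, 37, 11, -20, -17, 24, 33] -> [33, 24, -17, -20, 11, 37, -40, 8] -> [-40, -20, -17, 8, 11, 24, 33, 37] -> [40, 20, 17, -8, -11, -24, -33, -37]
  [-41, 49, -30, 29, 18, -41] -> [-41, 18, 29, -30, 49, -41] -> [-41, -41, -30, 18, 29, 49] -> [41, 41, 30, -18, -29, -49]

[36, 26, 20, 6, -9, -14, -28, -33, -39]; [45, 29, 9, 6, -19, -23, -32, -46]; [40, 20, 17, -8, -11, -24, -33, -37]; [41, 41, 30, -18, -29, -49]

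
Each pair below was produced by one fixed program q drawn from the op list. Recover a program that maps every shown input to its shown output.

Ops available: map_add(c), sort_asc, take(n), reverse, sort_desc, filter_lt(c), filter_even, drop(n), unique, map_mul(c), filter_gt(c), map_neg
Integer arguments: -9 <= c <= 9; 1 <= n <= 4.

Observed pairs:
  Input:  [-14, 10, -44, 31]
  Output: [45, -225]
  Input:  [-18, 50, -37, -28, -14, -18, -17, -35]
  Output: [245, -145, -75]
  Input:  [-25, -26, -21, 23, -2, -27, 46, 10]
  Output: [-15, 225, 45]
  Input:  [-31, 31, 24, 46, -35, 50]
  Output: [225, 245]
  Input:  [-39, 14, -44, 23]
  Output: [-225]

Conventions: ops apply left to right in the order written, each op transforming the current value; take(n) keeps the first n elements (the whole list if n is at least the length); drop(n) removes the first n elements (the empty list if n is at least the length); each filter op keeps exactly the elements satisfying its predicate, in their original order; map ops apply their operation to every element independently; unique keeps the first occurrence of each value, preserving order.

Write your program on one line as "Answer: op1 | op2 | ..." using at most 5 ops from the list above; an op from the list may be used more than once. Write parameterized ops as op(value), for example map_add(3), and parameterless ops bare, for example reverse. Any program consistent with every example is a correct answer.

unique | filter_even | map_mul(5) | map_add(-5) | drop(1)

Check, running the answer program on each example:
  [-14, 10, -44, 31] -> [-14, 10, -44, 31] -> [-14, 10, -44] -> [-70, 50, -220] -> [-75, 45, -225] -> [45, -225]
  [-18, 50, -37, -28, -14, -18, -17, -35] -> [-18, 50, -37, -28, -14, -17, -35] -> [-18, 50, -28, -14] -> [-90, 250, -140, -70] -> [-95, 245, -145, -75] -> [245, -145, -75]
  [-25, -26, -21, 23, -2, -27, 46, 10] -> [-25, -26, -21, 23, -2, -27, 46, 10] -> [-26, -2, 46, 10] -> [-130, -10, 230, 50] -> [-135, -15, 225, 45] -> [-15, 225, 45]
  [-31, 31, 24, 46, -35, 50] -> [-31, 31, 24, 46, -35, 50] -> [24, 46, 50] -> [120, 230, 250] -> [115, 225, 245] -> [225, 245]
  [-39, 14, -44, 23] -> [-39, 14, -44, 23] -> [14, -44] -> [70, -220] -> [65, -225] -> [-225]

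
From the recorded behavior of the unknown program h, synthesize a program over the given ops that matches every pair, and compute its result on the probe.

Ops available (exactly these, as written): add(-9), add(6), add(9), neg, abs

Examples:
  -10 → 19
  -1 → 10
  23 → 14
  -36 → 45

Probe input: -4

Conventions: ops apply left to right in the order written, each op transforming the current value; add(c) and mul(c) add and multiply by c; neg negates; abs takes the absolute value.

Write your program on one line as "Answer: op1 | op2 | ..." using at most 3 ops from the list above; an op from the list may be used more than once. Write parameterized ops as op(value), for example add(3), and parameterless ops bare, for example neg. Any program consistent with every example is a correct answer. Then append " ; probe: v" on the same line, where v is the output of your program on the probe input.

add(-9) | abs ; probe: 13

Check, running the answer program on each example:
  -10 -> -19 -> 19
  -1 -> -10 -> 10
  23 -> 14 -> 14
  -36 -> -45 -> 45
  probe: -4 -> -13 -> 13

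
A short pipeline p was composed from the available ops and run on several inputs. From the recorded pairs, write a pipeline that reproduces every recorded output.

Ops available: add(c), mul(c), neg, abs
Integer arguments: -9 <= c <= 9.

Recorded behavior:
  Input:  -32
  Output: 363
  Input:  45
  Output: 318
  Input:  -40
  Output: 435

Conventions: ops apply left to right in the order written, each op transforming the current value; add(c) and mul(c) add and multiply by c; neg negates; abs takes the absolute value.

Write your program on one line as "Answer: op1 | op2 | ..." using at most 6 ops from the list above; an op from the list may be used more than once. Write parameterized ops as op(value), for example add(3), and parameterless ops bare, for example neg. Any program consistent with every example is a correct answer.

neg | add(9) | abs | mul(-9) | add(6) | neg

Check, running the answer program on each example:
  -32 -> 32 -> 41 -> 41 -> -369 -> -363 -> 363
  45 -> -45 -> -36 -> 36 -> -324 -> -318 -> 318
  -40 -> 40 -> 49 -> 49 -> -441 -> -435 -> 435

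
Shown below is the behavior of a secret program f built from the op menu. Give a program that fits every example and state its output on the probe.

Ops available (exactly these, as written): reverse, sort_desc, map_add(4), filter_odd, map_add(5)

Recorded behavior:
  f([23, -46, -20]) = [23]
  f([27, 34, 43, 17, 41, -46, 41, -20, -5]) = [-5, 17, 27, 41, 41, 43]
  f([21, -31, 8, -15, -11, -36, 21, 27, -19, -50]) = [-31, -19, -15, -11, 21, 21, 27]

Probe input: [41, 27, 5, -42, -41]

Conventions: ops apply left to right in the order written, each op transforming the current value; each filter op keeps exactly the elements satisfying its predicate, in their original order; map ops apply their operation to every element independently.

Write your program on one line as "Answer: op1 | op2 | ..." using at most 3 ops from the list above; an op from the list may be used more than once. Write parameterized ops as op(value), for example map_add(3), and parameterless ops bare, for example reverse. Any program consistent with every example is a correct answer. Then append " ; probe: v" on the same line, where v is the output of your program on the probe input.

sort_desc | filter_odd | reverse ; probe: [-41, 5, 27, 41]

Check, running the answer program on each example:
  [23, -46, -20] -> [23, -20, -46] -> [23] -> [23]
  [27, 34, 43, 17, 41, -46, 41, -20, -5] -> [43, 41, 41, 34, 27, 17, -5, -20, -46] -> [43, 41, 41, 27, 17, -5] -> [-5, 17, 27, 41, 41, 43]
  [21, -31, 8, -15, -11, -36, 21, 27, -19, -50] -> [27, 21, 21, 8, -11, -15, -19, -31, -36, -50] -> [27, 21, 21, -11, -15, -19, -31] -> [-31, -19, -15, -11, 21, 21, 27]
  probe: [41, 27, 5, -42, -41] -> [41, 27, 5, -41, -42] -> [41, 27, 5, -41] -> [-41, 5, 27, 41]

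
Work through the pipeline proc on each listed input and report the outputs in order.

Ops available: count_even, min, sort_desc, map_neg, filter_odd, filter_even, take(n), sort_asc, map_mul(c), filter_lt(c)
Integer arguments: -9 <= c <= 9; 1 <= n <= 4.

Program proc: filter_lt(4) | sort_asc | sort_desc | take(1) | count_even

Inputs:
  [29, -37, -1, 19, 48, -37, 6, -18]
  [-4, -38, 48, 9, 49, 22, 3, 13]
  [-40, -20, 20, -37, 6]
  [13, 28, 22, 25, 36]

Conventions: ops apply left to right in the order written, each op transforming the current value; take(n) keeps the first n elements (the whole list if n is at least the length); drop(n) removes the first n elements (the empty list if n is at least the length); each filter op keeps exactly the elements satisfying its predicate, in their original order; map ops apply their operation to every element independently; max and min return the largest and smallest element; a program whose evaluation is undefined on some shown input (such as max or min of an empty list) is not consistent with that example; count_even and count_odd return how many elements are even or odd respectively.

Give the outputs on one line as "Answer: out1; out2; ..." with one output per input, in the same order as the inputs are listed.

0; 0; 1; 0

Execution, op by op:
  [29, -37, -1, 19, 48, -37, 6, -18] -> [-37, -1, -37, -18] -> [-37, -37, -18, -1] -> [-1, -18, -37, -37] -> [-1] -> 0
  [-4, -38, 48, 9, 49, 22, 3, 13] -> [-4, -38, 3] -> [-38, -4, 3] -> [3, -4, -38] -> [3] -> 0
  [-40, -20, 20, -37, 6] -> [-40, -20, -37] -> [-40, -37, -20] -> [-20, -37, -40] -> [-20] -> 1
  [13, 28, 22, 25, 36] -> [] -> [] -> [] -> [] -> 0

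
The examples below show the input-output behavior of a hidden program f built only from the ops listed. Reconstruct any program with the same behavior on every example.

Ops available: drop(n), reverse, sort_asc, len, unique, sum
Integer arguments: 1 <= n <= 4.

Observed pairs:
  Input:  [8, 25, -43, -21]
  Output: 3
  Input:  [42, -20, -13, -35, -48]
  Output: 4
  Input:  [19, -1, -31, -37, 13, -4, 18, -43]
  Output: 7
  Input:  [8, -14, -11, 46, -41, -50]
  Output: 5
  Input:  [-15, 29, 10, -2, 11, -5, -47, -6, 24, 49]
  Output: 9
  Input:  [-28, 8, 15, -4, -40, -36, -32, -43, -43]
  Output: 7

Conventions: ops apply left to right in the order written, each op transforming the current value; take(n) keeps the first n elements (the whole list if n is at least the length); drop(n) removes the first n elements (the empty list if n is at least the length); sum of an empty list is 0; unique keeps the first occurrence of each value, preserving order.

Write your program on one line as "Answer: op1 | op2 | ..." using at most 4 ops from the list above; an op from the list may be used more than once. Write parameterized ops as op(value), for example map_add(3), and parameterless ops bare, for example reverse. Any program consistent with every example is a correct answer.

reverse | unique | drop(1) | len

Check, running the answer program on each example:
  [8, 25, -43, -21] -> [-21, -43, 25, 8] -> [-21, -43, 25, 8] -> [-43, 25, 8] -> 3
  [42, -20, -13, -35, -48] -> [-48, -35, -13, -20, 42] -> [-48, -35, -13, -20, 42] -> [-35, -13, -20, 42] -> 4
  [19, -1, -31, -37, 13, -4, 18, -43] -> [-43, 18, -4, 13, -37, -31, -1, 19] -> [-43, 18, -4, 13, -37, -31, -1, 19] -> [18, -4, 13, -37, -31, -1, 19] -> 7
  [8, -14, -11, 46, -41, -50] -> [-50, -41, 46, -11, -14, 8] -> [-50, -41, 46, -11, -14, 8] -> [-41, 46, -11, -14, 8] -> 5
  [-15, 29, 10, -2, 11, -5, -47, -6, 24, 49] -> [49, 24, -6, -47, -5, 11, -2, 10, 29, -15] -> [49, 24, -6, -47, -5, 11, -2, 10, 29, -15] -> [24, -6, -47, -5, 11, -2, 10, 29, -15] -> 9
  [-28, 8, 15, -4, -40, -36, -32, -43, -43] -> [-43, -43, -32, -36, -40, -4, 15, 8, -28] -> [-43, -32, -36, -40, -4, 15, 8, -28] -> [-32, -36, -40, -4, 15, 8, -28] -> 7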